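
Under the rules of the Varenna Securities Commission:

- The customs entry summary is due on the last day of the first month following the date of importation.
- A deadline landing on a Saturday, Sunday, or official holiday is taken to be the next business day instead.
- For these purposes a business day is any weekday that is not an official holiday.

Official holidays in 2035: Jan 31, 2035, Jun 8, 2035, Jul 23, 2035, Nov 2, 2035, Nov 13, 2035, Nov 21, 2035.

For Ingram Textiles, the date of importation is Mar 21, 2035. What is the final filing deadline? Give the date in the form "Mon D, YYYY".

1 month after Mar 21, 2035 is April 2035; that month ends on Apr 30, 2035.
Apr 30, 2035 (Monday) is already a business day.
So the filing is due Apr 30, 2035.

Apr 30, 2035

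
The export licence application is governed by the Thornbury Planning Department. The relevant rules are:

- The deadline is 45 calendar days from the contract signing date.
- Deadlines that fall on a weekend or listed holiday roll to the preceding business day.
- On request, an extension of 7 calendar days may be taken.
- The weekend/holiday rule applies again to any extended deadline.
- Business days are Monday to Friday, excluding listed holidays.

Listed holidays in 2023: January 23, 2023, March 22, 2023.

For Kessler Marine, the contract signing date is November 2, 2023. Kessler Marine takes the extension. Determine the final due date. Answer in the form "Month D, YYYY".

December 22, 2023

45 calendar days after November 2, 2023 is December 17, 2023.
December 17, 2023 falls on a Sunday. Rolling to the preceding business day gives December 15, 2023, a Friday.
With the 7-day extension, December 15, 2023 becomes December 22, 2023.
December 22, 2023 (Friday) is already a business day.
So the filing is due December 22, 2023.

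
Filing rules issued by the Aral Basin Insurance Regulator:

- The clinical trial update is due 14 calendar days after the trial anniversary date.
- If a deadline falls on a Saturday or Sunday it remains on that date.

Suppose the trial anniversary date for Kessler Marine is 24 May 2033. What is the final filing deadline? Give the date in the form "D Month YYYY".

Adding 14 calendar days to 24 May 2033 gives 7 June 2033.
7 June 2033 is a Tuesday; no weekend or holiday adjustment applies.
The final due date is 7 June 2033.

7 June 2033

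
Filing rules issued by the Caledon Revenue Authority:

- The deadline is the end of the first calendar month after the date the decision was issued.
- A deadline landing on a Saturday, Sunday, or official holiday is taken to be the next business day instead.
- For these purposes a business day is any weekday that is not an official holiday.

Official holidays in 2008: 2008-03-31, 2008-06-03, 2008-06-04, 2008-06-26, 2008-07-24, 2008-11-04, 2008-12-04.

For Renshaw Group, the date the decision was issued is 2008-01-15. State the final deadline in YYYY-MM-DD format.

2008-02-29

1 month after 2008-01-15 falls in February 2008; the last day of that month is 2008-02-29.
2008-02-29 falls on a Friday, which is a business day, so no adjustment is needed.
Deadline: 2008-02-29.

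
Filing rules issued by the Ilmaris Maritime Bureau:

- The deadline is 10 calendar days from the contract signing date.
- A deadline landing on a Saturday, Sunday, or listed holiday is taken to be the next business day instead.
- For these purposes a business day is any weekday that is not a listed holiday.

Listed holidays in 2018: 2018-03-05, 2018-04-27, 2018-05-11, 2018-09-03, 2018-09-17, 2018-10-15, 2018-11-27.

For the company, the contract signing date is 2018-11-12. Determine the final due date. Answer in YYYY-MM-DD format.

2018-11-22

From 2018-11-12, 10 calendar days later is 2018-11-22.
Since 2018-11-22 is a Thursday and not a holiday, the date is unchanged.
The final due date is 2018-11-22.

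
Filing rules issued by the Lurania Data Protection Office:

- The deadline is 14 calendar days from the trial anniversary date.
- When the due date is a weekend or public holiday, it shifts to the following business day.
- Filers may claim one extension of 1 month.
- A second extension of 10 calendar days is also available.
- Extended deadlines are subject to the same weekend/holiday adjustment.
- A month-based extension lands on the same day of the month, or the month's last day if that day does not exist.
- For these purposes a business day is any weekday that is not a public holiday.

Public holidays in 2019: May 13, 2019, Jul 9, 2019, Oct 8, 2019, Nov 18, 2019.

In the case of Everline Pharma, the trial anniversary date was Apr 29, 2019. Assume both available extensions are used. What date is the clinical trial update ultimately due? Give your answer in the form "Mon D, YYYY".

14 calendar days after Apr 29, 2019 is May 13, 2019.
May 13, 2019 is a listed holiday; the next business day is May 14, 2019 (Tuesday).
The 1 month extension carries May 14, 2019 to Jun 14, 2019.
Since Jun 14, 2019 is a Friday and not a holiday, the date is unchanged.
Add the 10 calendar-day extension to Jun 14, 2019: Jun 24, 2019.
Jun 24, 2019 falls on a Monday, which is a business day, so no adjustment is needed.
Deadline: Jun 24, 2019.

Jun 24, 2019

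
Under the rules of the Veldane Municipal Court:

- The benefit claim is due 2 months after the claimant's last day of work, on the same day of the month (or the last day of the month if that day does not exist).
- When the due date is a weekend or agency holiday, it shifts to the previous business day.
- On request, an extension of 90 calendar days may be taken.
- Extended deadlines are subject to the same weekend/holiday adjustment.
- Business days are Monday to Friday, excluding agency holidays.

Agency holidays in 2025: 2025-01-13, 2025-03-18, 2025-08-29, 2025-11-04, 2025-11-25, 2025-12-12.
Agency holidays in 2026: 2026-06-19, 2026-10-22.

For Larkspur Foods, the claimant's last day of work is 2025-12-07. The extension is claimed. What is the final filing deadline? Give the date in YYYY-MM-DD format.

2 months from 2025-12-07 is 2026-02-07.
2026-02-07 falls on a Saturday. Rolling to the preceding business day gives 2026-02-06, a Friday.
With the 90-day extension, 2026-02-06 becomes 2026-05-07.
Since 2026-05-07 is a Thursday and not a holiday, the date is unchanged.
The final due date is 2026-05-07.

2026-05-07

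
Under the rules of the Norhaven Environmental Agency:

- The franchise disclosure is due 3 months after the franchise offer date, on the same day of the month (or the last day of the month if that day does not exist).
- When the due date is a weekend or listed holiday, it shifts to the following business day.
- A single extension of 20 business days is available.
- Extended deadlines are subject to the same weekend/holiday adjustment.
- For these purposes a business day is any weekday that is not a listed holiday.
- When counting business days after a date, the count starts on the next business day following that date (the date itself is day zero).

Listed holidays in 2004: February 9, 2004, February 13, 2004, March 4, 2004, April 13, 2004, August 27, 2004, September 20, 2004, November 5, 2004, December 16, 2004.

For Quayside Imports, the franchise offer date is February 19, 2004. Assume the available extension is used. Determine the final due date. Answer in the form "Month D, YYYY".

Moving 3 months forward from February 19, 2004 on the corresponding day gives May 19, 2004.
May 19, 2004 (Wednesday) is already a business day.
Counting 20 further business days from May 19, 2004 reaches June 16, 2004.
June 16, 2004 (Wednesday) is already a business day.
Final deadline: June 16, 2004.

June 16, 2004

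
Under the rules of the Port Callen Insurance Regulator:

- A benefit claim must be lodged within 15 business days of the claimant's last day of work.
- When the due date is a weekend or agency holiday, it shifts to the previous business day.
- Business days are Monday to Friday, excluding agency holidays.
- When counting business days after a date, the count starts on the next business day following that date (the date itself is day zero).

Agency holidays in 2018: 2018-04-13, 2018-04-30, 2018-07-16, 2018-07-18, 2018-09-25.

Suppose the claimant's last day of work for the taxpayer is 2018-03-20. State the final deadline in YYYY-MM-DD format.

Starting the day after 2018-03-20 and counting 15 business days lands on 2018-04-10.
2018-04-10 (Tuesday) is already a business day.
The final due date is 2018-04-10.

2018-04-10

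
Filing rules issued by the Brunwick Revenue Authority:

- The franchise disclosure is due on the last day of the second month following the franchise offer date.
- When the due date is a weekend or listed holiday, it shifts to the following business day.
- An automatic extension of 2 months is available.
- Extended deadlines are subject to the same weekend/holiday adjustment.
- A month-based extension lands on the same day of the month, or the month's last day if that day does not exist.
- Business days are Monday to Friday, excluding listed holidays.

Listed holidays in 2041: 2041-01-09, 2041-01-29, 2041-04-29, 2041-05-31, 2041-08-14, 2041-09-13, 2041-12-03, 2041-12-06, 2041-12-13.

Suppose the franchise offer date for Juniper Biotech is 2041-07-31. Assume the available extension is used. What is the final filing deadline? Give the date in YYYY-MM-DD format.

The second month after 2041-07-31 is September 2041, whose last day is 2041-09-30.
2041-09-30 falls on a Monday, which is a business day, so no adjustment is needed.
Add 2 months to 2041-09-30: 2041-11-30.
2041-11-30 is a Saturday, so it moves to the next business day, 2041-12-02 (Monday).
Deadline: 2041-12-02.

2041-12-02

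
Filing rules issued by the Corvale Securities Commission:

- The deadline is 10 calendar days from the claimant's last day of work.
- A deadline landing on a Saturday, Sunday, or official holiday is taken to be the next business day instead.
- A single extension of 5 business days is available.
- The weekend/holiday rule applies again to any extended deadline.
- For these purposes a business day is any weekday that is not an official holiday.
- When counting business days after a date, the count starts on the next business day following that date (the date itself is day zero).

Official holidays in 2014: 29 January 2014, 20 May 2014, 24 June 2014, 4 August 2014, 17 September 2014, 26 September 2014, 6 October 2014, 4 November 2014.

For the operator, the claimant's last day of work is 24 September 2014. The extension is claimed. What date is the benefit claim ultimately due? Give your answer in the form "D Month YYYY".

14 October 2014

From 24 September 2014, 10 calendar days later is 4 October 2014.
4 October 2014 falls on a Saturday. Rolling to the next business day gives 7 October 2014, a Tuesday.
The 5-business-day extension runs from 7 October 2014 to 14 October 2014.
14 October 2014 (Tuesday) is already a business day.
So the filing is due 14 October 2014.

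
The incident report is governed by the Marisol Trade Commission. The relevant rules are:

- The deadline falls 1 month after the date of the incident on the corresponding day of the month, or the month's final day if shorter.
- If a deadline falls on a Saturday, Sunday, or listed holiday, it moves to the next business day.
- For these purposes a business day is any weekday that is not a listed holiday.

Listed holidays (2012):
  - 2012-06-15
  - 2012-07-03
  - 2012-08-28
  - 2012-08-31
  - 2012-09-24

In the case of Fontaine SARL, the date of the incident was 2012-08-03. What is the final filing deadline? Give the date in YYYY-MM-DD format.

2012-09-03

1 month from 2012-08-03 is 2012-09-03.
2012-09-03 is a Monday and not a listed holiday, so it stands.
The final due date is 2012-09-03.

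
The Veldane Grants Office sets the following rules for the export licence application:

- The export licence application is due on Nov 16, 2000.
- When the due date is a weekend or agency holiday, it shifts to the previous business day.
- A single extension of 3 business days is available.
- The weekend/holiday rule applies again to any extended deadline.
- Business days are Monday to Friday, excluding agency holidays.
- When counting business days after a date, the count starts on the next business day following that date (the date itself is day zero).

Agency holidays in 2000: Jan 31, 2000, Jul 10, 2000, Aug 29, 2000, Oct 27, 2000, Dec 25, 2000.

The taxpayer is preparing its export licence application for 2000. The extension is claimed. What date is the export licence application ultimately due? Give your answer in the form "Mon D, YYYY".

The stated deadline is Nov 16, 2000.
Since Nov 16, 2000 is a Thursday and not a holiday, the date is unchanged.
Counting 3 further business days from Nov 16, 2000 reaches Nov 21, 2000.
Nov 21, 2000 is a Tuesday and not a listed holiday, so it stands.
Final deadline: Nov 21, 2000.

Nov 21, 2000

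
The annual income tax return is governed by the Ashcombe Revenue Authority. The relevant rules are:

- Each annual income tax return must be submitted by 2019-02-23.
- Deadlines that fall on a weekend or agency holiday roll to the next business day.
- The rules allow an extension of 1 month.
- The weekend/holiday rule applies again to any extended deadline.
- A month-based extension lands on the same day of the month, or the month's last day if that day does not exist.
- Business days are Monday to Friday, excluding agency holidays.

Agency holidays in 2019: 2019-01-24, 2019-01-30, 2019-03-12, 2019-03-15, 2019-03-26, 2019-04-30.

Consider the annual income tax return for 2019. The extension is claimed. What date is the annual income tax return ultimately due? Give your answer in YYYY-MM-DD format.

The stated deadline is 2019-02-23.
2019-02-23 falls on a Saturday. Rolling to the next business day gives 2019-02-25, a Monday.
Add 1 month to 2019-02-25: 2019-03-25.
2019-03-25 is a Monday and not a listed holiday, so it stands.
Final deadline: 2019-03-25.

2019-03-25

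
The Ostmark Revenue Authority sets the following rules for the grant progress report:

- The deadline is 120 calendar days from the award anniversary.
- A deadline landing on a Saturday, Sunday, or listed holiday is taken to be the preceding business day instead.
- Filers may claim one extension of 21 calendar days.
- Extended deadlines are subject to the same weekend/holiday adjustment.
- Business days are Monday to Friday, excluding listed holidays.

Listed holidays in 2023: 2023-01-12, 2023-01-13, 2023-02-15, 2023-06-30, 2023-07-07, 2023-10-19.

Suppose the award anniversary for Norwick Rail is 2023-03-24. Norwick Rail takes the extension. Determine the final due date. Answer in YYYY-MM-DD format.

Adding 120 calendar days to 2023-03-24 gives 2023-07-22.
2023-07-22 is a Saturday, so it moves to the preceding business day, 2023-07-21 (Friday).
Add the 21 calendar-day extension to 2023-07-21: 2023-08-11.
Since 2023-08-11 is a Friday and not a holiday, the date is unchanged.
Deadline: 2023-08-11.

2023-08-11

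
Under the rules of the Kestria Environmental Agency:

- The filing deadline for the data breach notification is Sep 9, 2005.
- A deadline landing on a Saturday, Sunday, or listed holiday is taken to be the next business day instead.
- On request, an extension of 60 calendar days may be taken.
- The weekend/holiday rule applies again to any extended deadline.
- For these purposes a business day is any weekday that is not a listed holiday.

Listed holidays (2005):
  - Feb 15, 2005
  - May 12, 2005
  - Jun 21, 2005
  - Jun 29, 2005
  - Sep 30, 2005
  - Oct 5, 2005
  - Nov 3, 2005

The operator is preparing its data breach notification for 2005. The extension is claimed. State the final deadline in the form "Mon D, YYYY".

Nov 8, 2005

The stated deadline is Sep 9, 2005.
Since Sep 9, 2005 is a Friday and not a holiday, the date is unchanged.
The 60-calendar-day extension moves the deadline from Sep 9, 2005 to Nov 8, 2005.
Nov 8, 2005 is a Tuesday and not a listed holiday, so it stands.
Deadline: Nov 8, 2005.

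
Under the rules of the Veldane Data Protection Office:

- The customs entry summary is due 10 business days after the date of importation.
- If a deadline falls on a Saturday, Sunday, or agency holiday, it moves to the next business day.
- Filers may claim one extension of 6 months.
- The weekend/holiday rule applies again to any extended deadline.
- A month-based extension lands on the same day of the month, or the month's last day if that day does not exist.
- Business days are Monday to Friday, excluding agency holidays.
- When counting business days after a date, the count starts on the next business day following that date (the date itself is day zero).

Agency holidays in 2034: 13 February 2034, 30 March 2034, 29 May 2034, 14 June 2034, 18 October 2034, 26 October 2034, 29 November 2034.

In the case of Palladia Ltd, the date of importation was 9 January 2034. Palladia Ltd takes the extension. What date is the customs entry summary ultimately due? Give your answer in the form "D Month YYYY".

Starting the day after 9 January 2034 and counting 10 business days lands on 23 January 2034.
Since 23 January 2034 is a Monday and not a holiday, the date is unchanged.
The 6 months extension carries 23 January 2034 to 23 July 2034.
23 July 2034 is a Sunday; the next business day is 24 July 2034 (Monday).
The final due date is 24 July 2034.

24 July 2034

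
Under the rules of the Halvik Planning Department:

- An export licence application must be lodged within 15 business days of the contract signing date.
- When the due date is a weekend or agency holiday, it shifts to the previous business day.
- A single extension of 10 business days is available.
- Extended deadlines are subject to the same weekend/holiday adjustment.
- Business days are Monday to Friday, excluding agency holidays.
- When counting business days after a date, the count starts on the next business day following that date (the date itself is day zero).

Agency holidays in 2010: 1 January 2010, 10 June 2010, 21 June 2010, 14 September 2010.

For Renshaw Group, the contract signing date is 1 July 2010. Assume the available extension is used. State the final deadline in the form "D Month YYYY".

Starting the day after 1 July 2010 and counting 15 business days lands on 22 July 2010.
22 July 2010 (Thursday) is already a business day.
The 10-business-day extension runs from 22 July 2010 to 5 August 2010.
Since 5 August 2010 is a Thursday and not a holiday, the date is unchanged.
The final due date is 5 August 2010.

5 August 2010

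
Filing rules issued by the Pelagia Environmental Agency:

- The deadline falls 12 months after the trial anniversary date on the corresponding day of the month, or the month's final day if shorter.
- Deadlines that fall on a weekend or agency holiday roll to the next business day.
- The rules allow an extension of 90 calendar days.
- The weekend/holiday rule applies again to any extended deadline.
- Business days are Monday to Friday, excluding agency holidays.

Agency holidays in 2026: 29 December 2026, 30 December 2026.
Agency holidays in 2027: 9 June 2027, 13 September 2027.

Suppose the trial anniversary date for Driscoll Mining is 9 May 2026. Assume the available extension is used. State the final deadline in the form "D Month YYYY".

Moving 12 months forward from 9 May 2026 on the corresponding day gives 9 May 2027.
Because 9 May 2027 is a Sunday, the deadline becomes 10 May 2027 (Monday).
Add the 90 calendar-day extension to 10 May 2027: 8 August 2027.
8 August 2027 is a Sunday, so it moves to the next business day, 9 August 2027 (Monday).
Deadline: 9 August 2027.

9 August 2027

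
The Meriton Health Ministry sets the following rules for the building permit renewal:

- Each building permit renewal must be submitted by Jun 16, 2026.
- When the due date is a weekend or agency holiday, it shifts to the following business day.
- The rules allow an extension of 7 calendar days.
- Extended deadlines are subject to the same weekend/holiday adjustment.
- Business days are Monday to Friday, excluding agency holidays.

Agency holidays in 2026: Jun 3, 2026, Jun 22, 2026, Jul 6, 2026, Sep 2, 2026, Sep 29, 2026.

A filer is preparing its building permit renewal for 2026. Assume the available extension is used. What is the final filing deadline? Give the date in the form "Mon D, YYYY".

Jun 23, 2026

Start from the fixed due date, Jun 16, 2026.
Jun 16, 2026 (Tuesday) is already a business day.
Add the 7 calendar-day extension to Jun 16, 2026: Jun 23, 2026.
Jun 23, 2026 (Tuesday) is already a business day.
So the filing is due Jun 23, 2026.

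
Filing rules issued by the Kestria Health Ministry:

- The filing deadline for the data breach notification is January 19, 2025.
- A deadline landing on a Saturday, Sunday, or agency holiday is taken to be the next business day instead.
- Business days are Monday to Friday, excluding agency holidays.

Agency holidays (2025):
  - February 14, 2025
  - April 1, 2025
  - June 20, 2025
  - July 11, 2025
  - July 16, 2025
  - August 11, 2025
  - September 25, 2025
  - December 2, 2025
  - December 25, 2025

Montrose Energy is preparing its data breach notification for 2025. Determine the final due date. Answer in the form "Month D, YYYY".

Start from the fixed due date, January 19, 2025.
Because January 19, 2025 is a Sunday, the deadline becomes January 20, 2025 (Monday).
Deadline: January 20, 2025.

January 20, 2025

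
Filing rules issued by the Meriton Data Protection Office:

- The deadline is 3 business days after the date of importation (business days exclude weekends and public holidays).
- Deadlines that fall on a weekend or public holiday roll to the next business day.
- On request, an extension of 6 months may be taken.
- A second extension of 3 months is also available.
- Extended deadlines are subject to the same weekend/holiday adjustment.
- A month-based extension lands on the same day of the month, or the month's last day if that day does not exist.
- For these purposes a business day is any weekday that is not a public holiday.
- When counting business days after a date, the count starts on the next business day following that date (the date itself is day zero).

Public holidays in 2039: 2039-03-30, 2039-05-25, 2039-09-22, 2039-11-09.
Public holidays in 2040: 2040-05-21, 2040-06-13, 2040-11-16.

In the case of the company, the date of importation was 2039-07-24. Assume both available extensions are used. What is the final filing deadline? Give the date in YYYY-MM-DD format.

3 business days after 2039-07-24, excluding weekends and holidays, is 2039-07-27.
2039-07-27 (Wednesday) is already a business day.
The 6 months extension carries 2039-07-27 to 2040-01-27.
Since 2040-01-27 is a Friday and not a holiday, the date is unchanged.
The 3 months extension carries 2040-01-27 to 2040-04-27.
2040-04-27 is a Friday and not a listed holiday, so it stands.
Deadline: 2040-04-27.

2040-04-27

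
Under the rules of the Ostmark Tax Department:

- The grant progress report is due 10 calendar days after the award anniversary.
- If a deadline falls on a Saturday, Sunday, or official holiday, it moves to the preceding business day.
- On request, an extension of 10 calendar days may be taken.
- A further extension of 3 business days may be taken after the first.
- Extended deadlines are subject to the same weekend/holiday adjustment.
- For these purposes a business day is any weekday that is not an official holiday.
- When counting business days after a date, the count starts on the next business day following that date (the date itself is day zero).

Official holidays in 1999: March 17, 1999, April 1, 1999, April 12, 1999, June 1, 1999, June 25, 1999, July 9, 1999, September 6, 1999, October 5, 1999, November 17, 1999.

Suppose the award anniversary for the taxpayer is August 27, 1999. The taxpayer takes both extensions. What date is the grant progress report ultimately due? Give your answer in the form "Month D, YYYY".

September 16, 1999

Adding 10 calendar days to August 27, 1999 gives September 6, 1999.
September 6, 1999 falls on a listed holiday. Rolling to the preceding business day gives September 3, 1999, a Friday.
With the 10-day extension, September 3, 1999 becomes September 13, 1999.
September 13, 1999 is a Monday and not a listed holiday, so it stands.
Applying the 3-business-day extension: 3 business days after September 13, 1999 is September 16, 1999.
September 16, 1999 (Thursday) is already a business day.
Deadline: September 16, 1999.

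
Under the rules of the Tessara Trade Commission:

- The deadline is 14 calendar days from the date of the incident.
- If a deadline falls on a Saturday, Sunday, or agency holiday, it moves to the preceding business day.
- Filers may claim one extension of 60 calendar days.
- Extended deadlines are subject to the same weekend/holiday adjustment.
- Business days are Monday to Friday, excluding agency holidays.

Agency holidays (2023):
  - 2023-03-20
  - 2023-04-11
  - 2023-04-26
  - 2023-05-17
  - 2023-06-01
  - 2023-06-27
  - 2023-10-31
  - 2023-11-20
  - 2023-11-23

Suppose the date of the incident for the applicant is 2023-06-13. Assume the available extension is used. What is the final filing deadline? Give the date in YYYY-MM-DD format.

2023-08-25

Adding 14 calendar days to 2023-06-13 gives 2023-06-27.
2023-06-27 is a listed holiday, so it moves to the preceding business day, 2023-06-26 (Monday).
The 60-calendar-day extension moves the deadline from 2023-06-26 to 2023-08-25.
2023-08-25 (Friday) is already a business day.
So the filing is due 2023-08-25.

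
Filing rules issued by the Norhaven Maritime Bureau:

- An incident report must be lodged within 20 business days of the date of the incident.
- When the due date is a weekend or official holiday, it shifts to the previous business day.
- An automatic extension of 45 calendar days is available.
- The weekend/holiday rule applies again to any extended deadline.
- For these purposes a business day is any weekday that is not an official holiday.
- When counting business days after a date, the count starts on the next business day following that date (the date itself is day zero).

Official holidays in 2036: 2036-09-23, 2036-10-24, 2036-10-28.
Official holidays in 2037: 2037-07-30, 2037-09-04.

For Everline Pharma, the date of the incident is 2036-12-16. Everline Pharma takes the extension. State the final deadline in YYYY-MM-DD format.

2037-02-27

Counting 20 business days after 2036-12-16 (skipping weekends and listed holidays) reaches 2037-01-13.
2037-01-13 falls on a Tuesday, which is a business day, so no adjustment is needed.
With the 45-day extension, 2037-01-13 becomes 2037-02-27.
2037-02-27 falls on a Friday, which is a business day, so no adjustment is needed.
Deadline: 2037-02-27.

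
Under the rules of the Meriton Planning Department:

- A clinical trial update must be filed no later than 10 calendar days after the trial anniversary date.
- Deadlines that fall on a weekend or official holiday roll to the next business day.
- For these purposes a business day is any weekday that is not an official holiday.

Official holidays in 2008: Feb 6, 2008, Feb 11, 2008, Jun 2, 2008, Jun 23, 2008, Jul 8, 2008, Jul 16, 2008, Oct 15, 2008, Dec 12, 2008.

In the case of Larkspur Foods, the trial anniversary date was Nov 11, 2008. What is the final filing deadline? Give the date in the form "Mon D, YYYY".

Trigger date Nov 11, 2008 + 10 calendar days = Nov 21, 2008.
Nov 21, 2008 is a Friday and not a listed holiday, so it stands.
So the filing is due Nov 21, 2008.

Nov 21, 2008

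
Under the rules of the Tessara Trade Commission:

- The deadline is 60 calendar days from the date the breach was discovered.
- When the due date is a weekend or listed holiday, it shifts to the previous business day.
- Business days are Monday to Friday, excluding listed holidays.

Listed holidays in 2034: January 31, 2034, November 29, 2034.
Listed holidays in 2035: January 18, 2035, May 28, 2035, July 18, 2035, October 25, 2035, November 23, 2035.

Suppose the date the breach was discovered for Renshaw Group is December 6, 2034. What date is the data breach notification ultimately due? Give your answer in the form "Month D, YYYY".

60 calendar days after December 6, 2034 is February 4, 2035.
Because February 4, 2035 is a Sunday, the deadline becomes February 2, 2035 (Friday).
So the filing is due February 2, 2035.

February 2, 2035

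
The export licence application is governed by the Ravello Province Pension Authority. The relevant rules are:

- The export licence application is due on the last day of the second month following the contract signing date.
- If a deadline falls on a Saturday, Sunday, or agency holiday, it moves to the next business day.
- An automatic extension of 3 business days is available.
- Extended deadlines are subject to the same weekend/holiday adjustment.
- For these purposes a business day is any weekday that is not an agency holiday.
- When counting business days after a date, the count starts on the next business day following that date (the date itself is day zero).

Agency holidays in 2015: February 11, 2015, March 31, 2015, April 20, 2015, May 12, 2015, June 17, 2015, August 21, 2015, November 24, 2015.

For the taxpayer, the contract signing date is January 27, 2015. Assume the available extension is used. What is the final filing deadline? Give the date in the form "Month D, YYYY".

April 6, 2015

The second month after January 27, 2015 is March 2015, whose last day is March 31, 2015.
March 31, 2015 falls on a listed holiday. Rolling to the next business day gives April 1, 2015, a Wednesday.
Applying the 3-business-day extension: 3 business days after April 1, 2015 is April 6, 2015.
Since April 6, 2015 is a Monday and not a holiday, the date is unchanged.
Final deadline: April 6, 2015.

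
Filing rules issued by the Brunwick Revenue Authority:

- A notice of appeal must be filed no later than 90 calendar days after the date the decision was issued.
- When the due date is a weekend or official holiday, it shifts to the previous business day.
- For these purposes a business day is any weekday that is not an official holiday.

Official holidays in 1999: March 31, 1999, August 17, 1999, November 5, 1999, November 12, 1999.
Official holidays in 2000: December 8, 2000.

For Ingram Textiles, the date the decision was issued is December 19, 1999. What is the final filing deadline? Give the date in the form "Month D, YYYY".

90 calendar days after December 19, 1999 is March 18, 2000.
March 18, 2000 is a Saturday; the preceding business day is March 17, 2000 (Friday).
So the filing is due March 17, 2000.

March 17, 2000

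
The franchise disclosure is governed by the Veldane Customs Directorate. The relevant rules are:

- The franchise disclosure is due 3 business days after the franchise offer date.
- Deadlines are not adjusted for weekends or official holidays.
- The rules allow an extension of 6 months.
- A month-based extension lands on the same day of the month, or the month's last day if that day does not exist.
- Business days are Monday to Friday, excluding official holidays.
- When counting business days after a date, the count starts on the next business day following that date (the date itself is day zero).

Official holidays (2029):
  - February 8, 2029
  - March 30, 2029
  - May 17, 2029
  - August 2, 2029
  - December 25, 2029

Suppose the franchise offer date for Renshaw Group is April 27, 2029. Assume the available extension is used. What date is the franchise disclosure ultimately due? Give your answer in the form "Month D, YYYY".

November 2, 2029

3 business days after April 27, 2029, excluding weekends and holidays, is May 2, 2029.
May 2, 2029 is a Wednesday; no weekend or holiday adjustment applies.
The 6 months extension carries May 2, 2029 to November 2, 2029.
No adjustment is made for weekends or holidays, so November 2, 2029 stands.
So the filing is due November 2, 2029.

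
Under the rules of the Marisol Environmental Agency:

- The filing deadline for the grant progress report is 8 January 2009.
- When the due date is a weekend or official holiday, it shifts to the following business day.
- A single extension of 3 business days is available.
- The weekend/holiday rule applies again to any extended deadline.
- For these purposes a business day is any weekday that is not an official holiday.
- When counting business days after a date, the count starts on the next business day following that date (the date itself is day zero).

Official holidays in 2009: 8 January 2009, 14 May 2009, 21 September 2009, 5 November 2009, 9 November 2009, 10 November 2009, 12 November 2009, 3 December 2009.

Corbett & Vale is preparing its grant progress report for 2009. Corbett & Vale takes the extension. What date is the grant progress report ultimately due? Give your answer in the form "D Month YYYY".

The stated deadline is 8 January 2009.
Because 8 January 2009 is a listed holiday, the deadline becomes 9 January 2009 (Friday).
Applying the 3-business-day extension: 3 business days after 9 January 2009 is 14 January 2009.
14 January 2009 (Wednesday) is already a business day.
So the filing is due 14 January 2009.

14 January 2009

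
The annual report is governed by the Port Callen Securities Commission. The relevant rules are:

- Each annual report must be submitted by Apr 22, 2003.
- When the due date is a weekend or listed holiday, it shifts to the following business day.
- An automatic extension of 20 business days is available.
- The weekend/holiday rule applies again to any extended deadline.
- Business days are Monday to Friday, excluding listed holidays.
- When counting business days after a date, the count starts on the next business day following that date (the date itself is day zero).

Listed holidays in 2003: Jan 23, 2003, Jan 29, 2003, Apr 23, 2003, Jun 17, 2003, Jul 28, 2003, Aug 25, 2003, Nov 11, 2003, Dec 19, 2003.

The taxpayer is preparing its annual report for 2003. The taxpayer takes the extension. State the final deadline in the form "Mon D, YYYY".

Start from the fixed due date, Apr 22, 2003.
Apr 22, 2003 (Tuesday) is already a business day.
Counting 20 further business days from Apr 22, 2003 reaches May 21, 2003.
May 21, 2003 is a Wednesday and not a listed holiday, so it stands.
Final deadline: May 21, 2003.

May 21, 2003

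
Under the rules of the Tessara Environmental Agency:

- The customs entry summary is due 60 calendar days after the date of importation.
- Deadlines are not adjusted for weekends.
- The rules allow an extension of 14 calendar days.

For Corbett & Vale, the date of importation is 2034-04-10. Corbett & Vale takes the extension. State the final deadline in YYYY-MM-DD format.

Adding 60 calendar days to 2034-04-10 gives 2034-06-09.
2034-06-09 is a Friday; no weekend or holiday adjustment applies.
With the 14-day extension, 2034-06-09 becomes 2034-06-23.
No adjustment is made for weekends or holidays, so 2034-06-23 stands.
So the filing is due 2034-06-23.

2034-06-23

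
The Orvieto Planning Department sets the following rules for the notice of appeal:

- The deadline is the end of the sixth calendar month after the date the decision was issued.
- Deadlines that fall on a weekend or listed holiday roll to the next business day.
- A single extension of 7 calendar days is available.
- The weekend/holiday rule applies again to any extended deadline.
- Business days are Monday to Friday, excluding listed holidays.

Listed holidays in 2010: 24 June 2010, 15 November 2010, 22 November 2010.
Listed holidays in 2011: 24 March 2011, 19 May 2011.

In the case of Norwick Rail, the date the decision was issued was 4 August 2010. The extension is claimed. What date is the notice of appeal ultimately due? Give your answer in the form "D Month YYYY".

7 March 2011

6 months after 4 August 2010 falls in February 2011; the last day of that month is 28 February 2011.
28 February 2011 (Monday) is already a business day.
With the 7-day extension, 28 February 2011 becomes 7 March 2011.
7 March 2011 falls on a Monday, which is a business day, so no adjustment is needed.
The final due date is 7 March 2011.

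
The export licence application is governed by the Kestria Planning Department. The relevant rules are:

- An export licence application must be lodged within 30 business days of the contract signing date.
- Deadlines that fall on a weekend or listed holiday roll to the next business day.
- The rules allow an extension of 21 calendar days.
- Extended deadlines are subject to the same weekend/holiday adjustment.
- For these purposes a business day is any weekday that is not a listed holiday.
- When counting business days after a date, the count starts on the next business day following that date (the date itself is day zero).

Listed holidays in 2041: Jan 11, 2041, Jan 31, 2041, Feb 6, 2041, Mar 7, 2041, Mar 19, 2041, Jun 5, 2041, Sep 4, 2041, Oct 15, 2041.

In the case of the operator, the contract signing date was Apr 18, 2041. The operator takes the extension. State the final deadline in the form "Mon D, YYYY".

Jun 20, 2041

30 business days after Apr 18, 2041, excluding weekends and holidays, is May 30, 2041.
Since May 30, 2041 is a Thursday and not a holiday, the date is unchanged.
With the 21-day extension, May 30, 2041 becomes Jun 20, 2041.
Since Jun 20, 2041 is a Thursday and not a holiday, the date is unchanged.
So the filing is due Jun 20, 2041.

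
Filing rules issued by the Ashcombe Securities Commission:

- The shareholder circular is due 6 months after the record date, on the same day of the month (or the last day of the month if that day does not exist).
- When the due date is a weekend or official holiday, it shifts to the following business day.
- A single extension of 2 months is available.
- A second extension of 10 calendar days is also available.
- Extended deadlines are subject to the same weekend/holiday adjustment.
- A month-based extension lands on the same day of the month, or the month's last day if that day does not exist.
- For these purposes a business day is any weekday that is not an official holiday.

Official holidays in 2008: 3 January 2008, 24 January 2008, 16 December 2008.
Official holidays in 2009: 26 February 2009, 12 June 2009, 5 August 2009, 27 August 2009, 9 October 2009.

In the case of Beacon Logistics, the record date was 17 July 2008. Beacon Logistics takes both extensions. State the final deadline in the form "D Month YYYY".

30 March 2009

6 months after 17 July 2008, on the same day of the month, is 17 January 2009.
17 January 2009 is a Saturday; the next business day is 19 January 2009 (Monday).
The 2 months extension carries 19 January 2009 to 19 March 2009.
19 March 2009 is a Thursday and not a listed holiday, so it stands.
Applying the 10-calendar-day extension: 19 March 2009 + 10 days = 29 March 2009.
Because 29 March 2009 is a Sunday, the deadline becomes 30 March 2009 (Monday).
The final due date is 30 March 2009.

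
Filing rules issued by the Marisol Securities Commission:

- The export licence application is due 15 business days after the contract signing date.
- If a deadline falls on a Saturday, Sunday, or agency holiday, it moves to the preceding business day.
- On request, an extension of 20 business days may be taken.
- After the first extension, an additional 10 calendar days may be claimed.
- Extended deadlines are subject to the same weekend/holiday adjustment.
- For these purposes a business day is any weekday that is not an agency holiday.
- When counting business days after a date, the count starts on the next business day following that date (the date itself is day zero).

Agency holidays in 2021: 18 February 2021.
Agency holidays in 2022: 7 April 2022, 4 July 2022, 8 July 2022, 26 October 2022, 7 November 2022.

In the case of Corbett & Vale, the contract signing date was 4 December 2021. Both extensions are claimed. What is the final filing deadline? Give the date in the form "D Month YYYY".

15 business days after 4 December 2021, excluding weekends and holidays, is 24 December 2021.
24 December 2021 (Friday) is already a business day.
Counting 20 further business days from 24 December 2021 reaches 21 January 2022.
21 January 2022 (Friday) is already a business day.
Applying the 10-calendar-day extension: 21 January 2022 + 10 days = 31 January 2022.
Since 31 January 2022 is a Monday and not a holiday, the date is unchanged.
So the filing is due 31 January 2022.

31 January 2022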